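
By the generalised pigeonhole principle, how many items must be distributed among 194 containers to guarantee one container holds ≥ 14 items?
n = (14 − 1)·194 + 1 = 2523

By the generalised pigeonhole principle, to guarantee some box contains ≥ r objects we need more than (r − 1) · k objects total. Threshold: n = (r − 1) · k + 1. With r = 14 and k = 194: n = 13 · 194 + 1 = 2522 + 1 = 2523. For n = 2522 = 13 · 194, we can put exactly 13 objects in every box, avoiding 14 in any single one — so 2523 is tight.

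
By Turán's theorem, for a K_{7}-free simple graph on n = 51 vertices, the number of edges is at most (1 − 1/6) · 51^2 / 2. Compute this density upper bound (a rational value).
Turán density bound = (5/6) · 51^2/2 = 4335/4 ≈ 1083.75

Turán's theorem: ex(n, K_{r+1}) is achieved by the complete r-partite Turán graph T(n, r) with parts as balanced as possible, and is at most (1 − 1/r) · n^2/2. For r = 6, n = 51: the density bound is (5/6) · 2601/2 = 4335/4 ≈ 1083.75. The integer-valued extremum is e(T(51, 6)) = 1083, which is strictly less than the density bound 4335/4 since 6 ∤ 51 (the parts of T(51, 6) cannot all be equal).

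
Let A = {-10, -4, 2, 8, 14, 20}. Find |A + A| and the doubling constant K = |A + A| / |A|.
K = |A + A| / |A| = 11/6

Enumerate A + A = {a + b : a, b ∈ A}. With |A| = 6, there are |A|^2 = 36 ordered sum pairs; collecting distinct values, A + A = {-20, -14, -8, -2, 4, 10, 16, 22, 28, 34, 40}, so |A + A| = 11. Thus K = 11/6. Here |A + A| = 2|A| − 1 = 11, the minimum possible — so K = 11/6 is minimal, which holds iff A is an arithmetic progression.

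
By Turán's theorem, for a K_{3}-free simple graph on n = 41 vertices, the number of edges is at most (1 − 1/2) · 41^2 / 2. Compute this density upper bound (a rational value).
Turán density bound = (1/2) · 41^2/2 = 1681/4 ≈ 420.25

Turán's theorem: ex(n, K_{r+1}) is achieved by the complete r-partite Turán graph T(n, r) with parts as balanced as possible, and is at most (1 − 1/r) · n^2/2. For r = 2, n = 41: the density bound is (1/2) · 1681/2 = 1681/4 ≈ 420.25. The integer-valued extremum is e(T(41, 2)) = 420, which is strictly less than the density bound 1681/4 since 2 ∤ 41 (the parts of T(41, 2) cannot all be equal).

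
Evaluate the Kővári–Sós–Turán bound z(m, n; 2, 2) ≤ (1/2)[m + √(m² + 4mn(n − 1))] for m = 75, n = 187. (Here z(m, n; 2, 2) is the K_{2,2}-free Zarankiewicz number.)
z(75, 187; 2, 2) ≤ (1/2)[75 + √(75² + 4·75·187·186)] = (1/2)[75 + √10440225] = 1653.0669

Kővári–Sós–Turán: let r_1, ..., r_75 be the row sums and z = Σ r_i the total number of 1s. Each pair of columns can share at most one row with both entries 1 (else a 2×2 all-ones block appears), so Σ_i C(r_i, 2) ≤ C(187, 2) = 17391. By convexity Σ_i C(r_i, 2) ≥ 75·C(z/75, 2) = z(z − 75)/(2·75), giving z² − 75z − 75·187·186 ≤ 0 and hence z ≤ (1/2)[75 + √(5625 + 4·2608650)] = (1/2)[75 + √10440225] ≈ (1/2)(75 + 3231.1337) = 1653.0669.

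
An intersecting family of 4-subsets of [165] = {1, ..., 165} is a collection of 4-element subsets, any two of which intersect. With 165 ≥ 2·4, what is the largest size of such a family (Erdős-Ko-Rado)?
max |F| = C(164, 3) = 721764

The Erdős-Ko-Rado theorem states: for n ≥ 2k, an intersecting family of k-subsets of an n-element set has size at most C(n − 1, k − 1), with equality for 'star' families {A ⊆ [n] : |A| = k, i ∈ A} (fix an element i). For n = 165, k = 4: C(164, 3) = 721764.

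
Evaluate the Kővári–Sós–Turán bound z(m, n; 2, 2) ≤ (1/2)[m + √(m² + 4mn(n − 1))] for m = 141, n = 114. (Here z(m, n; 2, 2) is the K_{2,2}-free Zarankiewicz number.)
z(141, 114; 2, 2) ≤ (1/2)[141 + √(141² + 4·141·114·113)] = (1/2)[141 + √7285329] = 1420.0674

Kővári–Sós–Turán: let r_1, ..., r_141 be the row sums and z = Σ r_i the total number of 1s. Each pair of columns can share at most one row with both entries 1 (else a 2×2 all-ones block appears), so Σ_i C(r_i, 2) ≤ C(114, 2) = 6441. By convexity Σ_i C(r_i, 2) ≥ 141·C(z/141, 2) = z(z − 141)/(2·141), giving z² − 141z − 141·114·113 ≤ 0 and hence z ≤ (1/2)[141 + √(19881 + 4·1816362)] = (1/2)[141 + √7285329] ≈ (1/2)(141 + 2699.1349) = 1420.0674.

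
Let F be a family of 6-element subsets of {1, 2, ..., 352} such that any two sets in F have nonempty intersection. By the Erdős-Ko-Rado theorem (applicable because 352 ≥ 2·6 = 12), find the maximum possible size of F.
max |F| = C(351, 5) = 43144760295

Erdős-Ko-Rado (1961): when n ≥ 2k, max |F| = C(n−1, k−1). The bound is attained by the star {A : i ∈ A} for any fixed i ∈ [n]. Here C(352−1, 6−1) = C(351, 5) = 43144760295.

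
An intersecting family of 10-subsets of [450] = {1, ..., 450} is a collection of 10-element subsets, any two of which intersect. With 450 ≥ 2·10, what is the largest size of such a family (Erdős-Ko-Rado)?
max |F| = C(449, 9) = 1885433720689619464

Erdős-Ko-Rado (1961): when n ≥ 2k, max |F| = C(n−1, k−1). The bound is attained by the star {A : i ∈ A} for any fixed i ∈ [n]. Here C(450−1, 10−1) = C(449, 9) = 1885433720689619464.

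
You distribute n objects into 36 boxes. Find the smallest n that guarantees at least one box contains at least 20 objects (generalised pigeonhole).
n = (20 − 1)·36 + 1 = 685

By the generalised pigeonhole principle, to guarantee some box contains ≥ r objects we need more than (r − 1) · k objects total. Threshold: n = (r − 1) · k + 1. With r = 20 and k = 36: n = 19 · 36 + 1 = 684 + 1 = 685. For n = 684 = 19 · 36, we can put exactly 19 objects in every box, avoiding 20 in any single one — so 685 is tight.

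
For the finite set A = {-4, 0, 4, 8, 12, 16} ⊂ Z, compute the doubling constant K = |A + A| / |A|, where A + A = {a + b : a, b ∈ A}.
K = |A + A| / |A| = 11/6

Enumerate A + A = {a + b : a, b ∈ A}. With |A| = 6, there are |A|^2 = 36 ordered sum pairs; collecting distinct values, A + A = {-8, -4, 0, 4, 8, 12, 16, 20, 24, 28, 32}, so |A + A| = 11. Thus K = 11/6. Here |A + A| = 2|A| − 1 = 11, the minimum possible — so K = 11/6 is minimal, which holds iff A is an arithmetic progression.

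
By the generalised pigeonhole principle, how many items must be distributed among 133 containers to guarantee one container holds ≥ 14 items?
n = (14 − 1)·133 + 1 = 1730

By the generalised pigeonhole principle, to guarantee some box contains ≥ r objects we need more than (r − 1) · k objects total. Threshold: n = (r − 1) · k + 1. With r = 14 and k = 133: n = 13 · 133 + 1 = 1729 + 1 = 1730. For n = 1729 = 13 · 133, we can put exactly 13 objects in every box, avoiding 14 in any single one — so 1730 is tight.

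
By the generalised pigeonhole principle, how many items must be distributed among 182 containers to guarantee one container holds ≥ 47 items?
n = (47 − 1)·182 + 1 = 8373

By the generalised pigeonhole principle, to guarantee some box contains ≥ r objects we need more than (r − 1) · k objects total. Threshold: n = (r − 1) · k + 1. With r = 47 and k = 182: n = 46 · 182 + 1 = 8372 + 1 = 8373. For n = 8372 = 46 · 182, we can put exactly 46 objects in every box, avoiding 47 in any single one — so 8373 is tight.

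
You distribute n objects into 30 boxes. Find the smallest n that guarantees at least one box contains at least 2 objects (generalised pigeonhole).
n = (2 − 1)·30 + 1 = 31

By the generalised pigeonhole principle, to guarantee some box contains ≥ r objects we need more than (r − 1) · k objects total. Threshold: n = (r − 1) · k + 1. With r = 2 and k = 30: n = 1 · 30 + 1 = 30 + 1 = 31. For n = 30 = 1 · 30, we can put exactly 1 objects in every box, avoiding 2 in any single one — so 31 is tight.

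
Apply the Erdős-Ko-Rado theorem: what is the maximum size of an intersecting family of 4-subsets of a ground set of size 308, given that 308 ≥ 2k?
max |F| = C(307, 3) = 4775385

The Erdős-Ko-Rado theorem states: for n ≥ 2k, an intersecting family of k-subsets of an n-element set has size at most C(n − 1, k − 1), with equality for 'star' families {A ⊆ [n] : |A| = k, i ∈ A} (fix an element i). For n = 308, k = 4: C(307, 3) = 4775385.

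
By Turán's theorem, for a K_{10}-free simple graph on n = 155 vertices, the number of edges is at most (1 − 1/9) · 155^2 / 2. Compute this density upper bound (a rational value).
Turán density bound = (8/9) · 155^2/2 = 96100/9 ≈ 10677.7778

Turán's theorem: ex(n, K_{r+1}) is achieved by the complete r-partite Turán graph T(n, r) with parts as balanced as possible, and is at most (1 − 1/r) · n^2/2. For r = 9, n = 155: the density bound is (8/9) · 24025/2 = 96100/9 ≈ 10677.7778. The integer-valued extremum is e(T(155, 9)) = 10677, which is strictly less than the density bound 96100/9 since 9 ∤ 155 (the parts of T(155, 9) cannot all be equal).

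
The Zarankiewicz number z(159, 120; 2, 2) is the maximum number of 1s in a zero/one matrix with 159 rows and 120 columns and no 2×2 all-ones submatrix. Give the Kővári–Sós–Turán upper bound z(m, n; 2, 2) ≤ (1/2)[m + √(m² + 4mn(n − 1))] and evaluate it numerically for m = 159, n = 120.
z(159, 120; 2, 2) ≤ (1/2)[159 + √(159² + 4·159·120·119)] = (1/2)[159 + √9107361] = 1588.4202

Kővári–Sós–Turán: let r_1, ..., r_159 be the row sums and z = Σ r_i the total number of 1s. Each pair of columns can share at most one row with both entries 1 (else a 2×2 all-ones block appears), so Σ_i C(r_i, 2) ≤ C(120, 2) = 7140. By convexity Σ_i C(r_i, 2) ≥ 159·C(z/159, 2) = z(z − 159)/(2·159), giving z² − 159z − 159·120·119 ≤ 0 and hence z ≤ (1/2)[159 + √(25281 + 4·2270520)] = (1/2)[159 + √9107361] ≈ (1/2)(159 + 3017.8405) = 1588.4202.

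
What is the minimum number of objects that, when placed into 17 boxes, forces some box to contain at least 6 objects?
n = (6 − 1)·17 + 1 = 86

By the generalised pigeonhole principle, to guarantee some box contains ≥ r objects we need more than (r − 1) · k objects total. Threshold: n = (r − 1) · k + 1. With r = 6 and k = 17: n = 5 · 17 + 1 = 85 + 1 = 86. For n = 85 = 5 · 17, we can put exactly 5 objects in every box, avoiding 6 in any single one — so 86 is tight.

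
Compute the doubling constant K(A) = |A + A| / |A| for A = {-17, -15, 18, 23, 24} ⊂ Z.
K = |A + A| / |A| = 15/5 = 3

Enumerate A + A = {a + b : a, b ∈ A}. With |A| = 5, there are |A|^2 = 25 ordered sum pairs; collecting distinct values, A + A = {-34, -32, -30, 1, 3, 6, 7, 8, 9, 36, 41, 42, 46, 47, 48}, so |A + A| = 15. Thus K = 15/5 = 3. For comparison, the minimum possible |A + A| over all 5-element sets is 2·5 − 1 = 9 (so min K = 9/5), attained only by arithmetic progressions.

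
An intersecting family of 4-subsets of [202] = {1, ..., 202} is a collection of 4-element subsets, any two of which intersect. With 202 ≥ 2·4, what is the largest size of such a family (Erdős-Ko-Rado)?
max |F| = C(201, 3) = 1333300

Erdős-Ko-Rado (1961): when n ≥ 2k, max |F| = C(n−1, k−1). The bound is attained by the star {A : i ∈ A} for any fixed i ∈ [n]. Here C(202−1, 4−1) = C(201, 3) = 1333300.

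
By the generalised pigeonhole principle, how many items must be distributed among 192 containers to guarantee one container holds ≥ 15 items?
n = (15 − 1)·192 + 1 = 2689

By the generalised pigeonhole principle, to guarantee some box contains ≥ r objects we need more than (r − 1) · k objects total. Threshold: n = (r − 1) · k + 1. With r = 15 and k = 192: n = 14 · 192 + 1 = 2688 + 1 = 2689. For n = 2688 = 14 · 192, we can put exactly 14 objects in every box, avoiding 15 in any single one — so 2689 is tight.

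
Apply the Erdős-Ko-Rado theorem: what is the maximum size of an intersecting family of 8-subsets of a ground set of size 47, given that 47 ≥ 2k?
max |F| = C(46, 7) = 53524680

The Erdős-Ko-Rado theorem states: for n ≥ 2k, an intersecting family of k-subsets of an n-element set has size at most C(n − 1, k − 1), with equality for 'star' families {A ⊆ [n] : |A| = k, i ∈ A} (fix an element i). For n = 47, k = 8: C(46, 7) = 53524680.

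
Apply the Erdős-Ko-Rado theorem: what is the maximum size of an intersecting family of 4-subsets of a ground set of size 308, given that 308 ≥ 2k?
max |F| = C(307, 3) = 4775385

Erdős-Ko-Rado (1961): when n ≥ 2k, max |F| = C(n−1, k−1). The bound is attained by the star {A : i ∈ A} for any fixed i ∈ [n]. Here C(308−1, 4−1) = C(307, 3) = 4775385.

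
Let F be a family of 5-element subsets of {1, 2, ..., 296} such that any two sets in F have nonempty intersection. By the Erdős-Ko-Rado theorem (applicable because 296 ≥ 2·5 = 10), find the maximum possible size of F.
max |F| = C(295, 4) = 309177995

The Erdős-Ko-Rado theorem states: for n ≥ 2k, an intersecting family of k-subsets of an n-element set has size at most C(n − 1, k − 1), with equality for 'star' families {A ⊆ [n] : |A| = k, i ∈ A} (fix an element i). For n = 296, k = 5: C(295, 4) = 309177995.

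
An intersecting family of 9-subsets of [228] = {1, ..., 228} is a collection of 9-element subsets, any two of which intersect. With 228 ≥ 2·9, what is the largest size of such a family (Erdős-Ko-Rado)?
max |F| = C(227, 8) = 154353720249300

Erdős-Ko-Rado (1961): when n ≥ 2k, max |F| = C(n−1, k−1). The bound is attained by the star {A : i ∈ A} for any fixed i ∈ [n]. Here C(228−1, 9−1) = C(227, 8) = 154353720249300.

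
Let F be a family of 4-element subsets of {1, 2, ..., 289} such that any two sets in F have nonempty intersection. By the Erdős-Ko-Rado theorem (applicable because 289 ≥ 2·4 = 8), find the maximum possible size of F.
max |F| = C(288, 3) = 3939936

Erdős-Ko-Rado (1961): when n ≥ 2k, max |F| = C(n−1, k−1). The bound is attained by the star {A : i ∈ A} for any fixed i ∈ [n]. Here C(289−1, 4−1) = C(288, 3) = 3939936.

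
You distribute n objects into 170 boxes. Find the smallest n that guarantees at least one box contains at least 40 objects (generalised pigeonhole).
n = (40 − 1)·170 + 1 = 6631

By the generalised pigeonhole principle, to guarantee some box contains ≥ r objects we need more than (r − 1) · k objects total. Threshold: n = (r − 1) · k + 1. With r = 40 and k = 170: n = 39 · 170 + 1 = 6630 + 1 = 6631. For n = 6630 = 39 · 170, we can put exactly 39 objects in every box, avoiding 40 in any single one — so 6631 is tight.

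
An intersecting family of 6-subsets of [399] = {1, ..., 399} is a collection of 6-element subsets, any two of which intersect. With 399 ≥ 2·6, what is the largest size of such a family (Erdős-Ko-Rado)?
max |F| = C(398, 5) = 81148563474

The Erdős-Ko-Rado theorem states: for n ≥ 2k, an intersecting family of k-subsets of an n-element set has size at most C(n − 1, k − 1), with equality for 'star' families {A ⊆ [n] : |A| = k, i ∈ A} (fix an element i). For n = 399, k = 6: C(398, 5) = 81148563474.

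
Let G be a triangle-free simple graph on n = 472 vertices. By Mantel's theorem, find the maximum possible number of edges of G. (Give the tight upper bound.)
ex(472, K_3) = ⌊472^2/4⌋ = 55696

Mantel (1907): a triangle-free graph on n vertices has at most ⌊n^2/4⌋ edges, with equality for the complete bipartite graph K_{⌊n/2⌋, ⌈n/2⌉}. For n = 472: ⌊472^2/4⌋ = ⌊222784/4⌋ = 55696. The extremal graph is K_{236, 236}, which has 236·236 = 55696 edges.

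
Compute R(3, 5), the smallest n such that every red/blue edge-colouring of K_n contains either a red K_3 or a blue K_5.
R(3, 5) = 14

Lower bound: an explicit 2-colouring of K_{13} (typically a Paley-type or other structured construction) avoids a red K_3 and a blue K_5, showing R(3, 5) > 13.
Upper bound: the Erdős–Szekeres recurrence R(r, t') ≤ R(r−1, t') + R(r, t'−1) yields R(3, 5) ≤ 14.
Hence R(3, 5) = 14.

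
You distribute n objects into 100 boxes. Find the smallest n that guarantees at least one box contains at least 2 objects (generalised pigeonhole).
n = (2 − 1)·100 + 1 = 101

By the generalised pigeonhole principle, to guarantee some box contains ≥ r objects we need more than (r − 1) · k objects total. Threshold: n = (r − 1) · k + 1. With r = 2 and k = 100: n = 1 · 100 + 1 = 100 + 1 = 101. For n = 100 = 1 · 100, we can put exactly 1 objects in every box, avoiding 2 in any single one — so 101 is tight.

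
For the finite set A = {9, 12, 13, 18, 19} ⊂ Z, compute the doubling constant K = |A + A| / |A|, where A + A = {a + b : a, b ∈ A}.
K = |A + A| / |A| = 14/5

Enumerate A + A = {a + b : a, b ∈ A}. With |A| = 5, there are |A|^2 = 25 ordered sum pairs; collecting distinct values, A + A = {18, 21, 22, 24, 25, 26, 27, 28, 30, 31, 32, 36, 37, 38}, so |A + A| = 14. Thus K = 14/5. For comparison, the minimum possible |A + A| over all 5-element sets is 2·5 − 1 = 9 (so min K = 9/5), attained only by arithmetic progressions.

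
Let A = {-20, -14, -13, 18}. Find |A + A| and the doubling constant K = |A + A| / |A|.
K = |A + A| / |A| = 10/4 = 5/2

Enumerate A + A = {a + b : a, b ∈ A}. With |A| = 4, there are |A|^2 = 16 ordered sum pairs; collecting distinct values, A + A = {-40, -34, -33, -28, -27, -26, -2, 4, 5, 36}, so |A + A| = 10. Thus K = 10/4 = 5/2. For comparison, the minimum possible |A + A| over all 4-element sets is 2·4 − 1 = 7 (so min K = 7/4), attained only by arithmetic progressions.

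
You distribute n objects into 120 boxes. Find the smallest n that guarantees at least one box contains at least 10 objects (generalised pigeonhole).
n = (10 − 1)·120 + 1 = 1081

By the generalised pigeonhole principle, to guarantee some box contains ≥ r objects we need more than (r − 1) · k objects total. Threshold: n = (r − 1) · k + 1. With r = 10 and k = 120: n = 9 · 120 + 1 = 1080 + 1 = 1081. For n = 1080 = 9 · 120, we can put exactly 9 objects in every box, avoiding 10 in any single one — so 1081 is tight.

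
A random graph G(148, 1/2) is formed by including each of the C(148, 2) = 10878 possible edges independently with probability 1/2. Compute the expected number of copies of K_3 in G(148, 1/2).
E[# K_3] = C(148, 3) · (1/2)^C(3, 2) = 529396 / 2^3 = 132349/2 = 66174.5

For each 3-subset S of vertices (there are C(148, 3) = 529396 such S), let X_S = 1 if S induces a K_3 (all C(3, 2) = 3 edges present). Then P(X_S = 1) = (1/2)^3 = 1/8. By linearity of expectation, E[# K_3] = C(148, 3) · (1/2)^3 = 529396 / 8 = 132349/2 = 66174.5.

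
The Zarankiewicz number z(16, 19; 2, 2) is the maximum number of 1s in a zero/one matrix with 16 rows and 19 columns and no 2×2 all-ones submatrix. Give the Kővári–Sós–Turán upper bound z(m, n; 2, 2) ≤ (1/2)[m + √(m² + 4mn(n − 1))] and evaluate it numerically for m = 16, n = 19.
z(16, 19; 2, 2) ≤ (1/2)[16 + √(16² + 4·16·19·18)] = (1/2)[16 + √22144] = 82.4043

Kővári–Sós–Turán: let r_1, ..., r_16 be the row sums and z = Σ r_i the total number of 1s. Each pair of columns can share at most one row with both entries 1 (else a 2×2 all-ones block appears), so Σ_i C(r_i, 2) ≤ C(19, 2) = 171. By convexity Σ_i C(r_i, 2) ≥ 16·C(z/16, 2) = z(z − 16)/(2·16), giving z² − 16z − 16·19·18 ≤ 0 and hence z ≤ (1/2)[16 + √(256 + 4·5472)] = (1/2)[16 + √22144] ≈ (1/2)(16 + 148.8086) = 82.4043.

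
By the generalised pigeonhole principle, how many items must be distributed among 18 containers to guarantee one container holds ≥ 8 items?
n = (8 − 1)·18 + 1 = 127

By the generalised pigeonhole principle, to guarantee some box contains ≥ r objects we need more than (r − 1) · k objects total. Threshold: n = (r − 1) · k + 1. With r = 8 and k = 18: n = 7 · 18 + 1 = 126 + 1 = 127. For n = 126 = 7 · 18, we can put exactly 7 objects in every box, avoiding 8 in any single one — so 127 is tight.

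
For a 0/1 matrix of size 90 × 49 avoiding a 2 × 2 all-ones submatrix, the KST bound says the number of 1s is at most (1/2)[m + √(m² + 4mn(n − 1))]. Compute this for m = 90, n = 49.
z(90, 49; 2, 2) ≤ (1/2)[90 + √(90² + 4·90·49·48)] = (1/2)[90 + √854820] = 507.2824

Kővári–Sós–Turán: let r_1, ..., r_90 be the row sums and z = Σ r_i the total number of 1s. Each pair of columns can share at most one row with both entries 1 (else a 2×2 all-ones block appears), so Σ_i C(r_i, 2) ≤ C(49, 2) = 1176. By convexity Σ_i C(r_i, 2) ≥ 90·C(z/90, 2) = z(z − 90)/(2·90), giving z² − 90z − 90·49·48 ≤ 0 and hence z ≤ (1/2)[90 + √(8100 + 4·211680)] = (1/2)[90 + √854820] ≈ (1/2)(90 + 924.5648) = 507.2824.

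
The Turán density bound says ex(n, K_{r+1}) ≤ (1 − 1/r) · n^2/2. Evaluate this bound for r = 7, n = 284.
Turán density bound = (6/7) · 284^2/2 = 241968/7 ≈ 34566.8571

Turán's theorem: ex(n, K_{r+1}) is achieved by the complete r-partite Turán graph T(n, r) with parts as balanced as possible, and is at most (1 − 1/r) · n^2/2. For r = 7, n = 284: the density bound is (6/7) · 80656/2 = 241968/7 ≈ 34566.8571. The integer-valued extremum is e(T(284, 7)) = 34566, which is strictly less than the density bound 241968/7 since 7 ∤ 284 (the parts of T(284, 7) cannot all be equal).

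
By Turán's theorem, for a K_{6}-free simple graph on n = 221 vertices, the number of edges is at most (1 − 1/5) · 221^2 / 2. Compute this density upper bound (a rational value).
Turán density bound = (4/5) · 221^2/2 = 97682/5 ≈ 19536.4

Turán's theorem: ex(n, K_{r+1}) is achieved by the complete r-partite Turán graph T(n, r) with parts as balanced as possible, and is at most (1 − 1/r) · n^2/2. For r = 5, n = 221: the density bound is (4/5) · 48841/2 = 97682/5 ≈ 19536.4. The integer-valued extremum is e(T(221, 5)) = 19536, which is strictly less than the density bound 97682/5 since 5 ∤ 221 (the parts of T(221, 5) cannot all be equal).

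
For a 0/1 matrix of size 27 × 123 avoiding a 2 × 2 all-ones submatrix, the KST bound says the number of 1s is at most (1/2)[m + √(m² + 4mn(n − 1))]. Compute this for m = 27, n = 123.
z(27, 123; 2, 2) ≤ (1/2)[27 + √(27² + 4·27·123·122)] = (1/2)[27 + √1621377] = 650.1665

Kővári–Sós–Turán: let r_1, ..., r_27 be the row sums and z = Σ r_i the total number of 1s. Each pair of columns can share at most one row with both entries 1 (else a 2×2 all-ones block appears), so Σ_i C(r_i, 2) ≤ C(123, 2) = 7503. By convexity Σ_i C(r_i, 2) ≥ 27·C(z/27, 2) = z(z − 27)/(2·27), giving z² − 27z − 27·123·122 ≤ 0 and hence z ≤ (1/2)[27 + √(729 + 4·405162)] = (1/2)[27 + √1621377] ≈ (1/2)(27 + 1273.333) = 650.1665.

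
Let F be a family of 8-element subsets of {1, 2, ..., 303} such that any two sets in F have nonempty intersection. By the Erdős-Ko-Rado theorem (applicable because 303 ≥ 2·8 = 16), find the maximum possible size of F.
max |F| = C(302, 7) = 42383788092360

Erdős-Ko-Rado (1961): when n ≥ 2k, max |F| = C(n−1, k−1). The bound is attained by the star {A : i ∈ A} for any fixed i ∈ [n]. Here C(303−1, 8−1) = C(302, 7) = 42383788092360.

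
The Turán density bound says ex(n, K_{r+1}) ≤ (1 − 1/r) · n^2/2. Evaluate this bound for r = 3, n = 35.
Turán density bound = (2/3) · 35^2/2 = 1225/3 ≈ 408.3333

Turán's theorem: ex(n, K_{r+1}) is achieved by the complete r-partite Turán graph T(n, r) with parts as balanced as possible, and is at most (1 − 1/r) · n^2/2. For r = 3, n = 35: the density bound is (2/3) · 1225/2 = 1225/3 ≈ 408.3333. The integer-valued extremum is e(T(35, 3)) = 408, which is strictly less than the density bound 1225/3 since 3 ∤ 35 (the parts of T(35, 3) cannot all be equal).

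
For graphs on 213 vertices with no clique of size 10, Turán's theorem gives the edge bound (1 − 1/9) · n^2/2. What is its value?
Turán density bound = (8/9) · 213^2/2 = 20164

Turán's theorem: ex(n, K_{r+1}) is achieved by the complete r-partite Turán graph T(n, r) with parts as balanced as possible, and is at most (1 − 1/r) · n^2/2. For r = 9, n = 213: the density bound is (8/9) · 45369/2 = 20164. The integer-valued extremum is e(T(213, 9)) = 20163, which is strictly less than the density bound 20164 since 9 ∤ 213 (the parts of T(213, 9) cannot all be equal).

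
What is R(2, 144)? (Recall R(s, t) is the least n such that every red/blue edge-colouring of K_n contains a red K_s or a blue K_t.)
R(2, 144) = 144

R(2, k) = k for all k ≥ 2: in a 2-colouring of K_k, either some edge is red (a red K_2) or all edges are blue (a blue K_k). And K_{143} coloured all-blue has no blue K_144, so R(2, 144) > 143. Hence R(2, 144) = 144.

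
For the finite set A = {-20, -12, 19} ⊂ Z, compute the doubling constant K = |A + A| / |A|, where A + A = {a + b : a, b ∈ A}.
K = |A + A| / |A| = 6/3 = 2

Enumerate A + A = {a + b : a, b ∈ A}. With |A| = 3, there are |A|^2 = 9 ordered sum pairs; collecting distinct values, A + A = {-40, -32, -24, -1, 7, 38}, so |A + A| = 6. Thus K = 6/3 = 2. For comparison, the minimum possible |A + A| over all 3-element sets is 2·3 − 1 = 5 (so min K = 5/3), attained only by arithmetic progressions.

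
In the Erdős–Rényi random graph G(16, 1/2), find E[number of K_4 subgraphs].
E[# K_4] = C(16, 4) · (1/2)^C(4, 2) = 1820 / 2^6 = 455/16 = 28.4375

For each 4-subset S of vertices (there are C(16, 4) = 1820 such S), let X_S = 1 if S induces a K_4 (all C(4, 2) = 6 edges present). Then P(X_S = 1) = (1/2)^6 = 1/64. By linearity of expectation, E[# K_4] = C(16, 4) · (1/2)^6 = 1820 / 64 = 455/16 = 28.4375.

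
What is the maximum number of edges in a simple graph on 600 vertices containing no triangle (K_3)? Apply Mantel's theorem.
ex(600, K_3) = ⌊600^2/4⌋ = 90000

Mantel (1907): a triangle-free graph on n vertices has at most ⌊n^2/4⌋ edges, with equality for the complete bipartite graph K_{⌊n/2⌋, ⌈n/2⌉}. For n = 600: ⌊600^2/4⌋ = ⌊360000/4⌋ = 90000. The extremal graph is K_{300, 300}, which has 300·300 = 90000 edges.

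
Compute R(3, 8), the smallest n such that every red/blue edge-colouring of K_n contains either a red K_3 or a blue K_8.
R(3, 8) = 28

Lower bound: an explicit 2-colouring of K_{27} (typically a Paley-type or other structured construction) avoids a red K_3 and a blue K_8, showing R(3, 8) > 27.
Upper bound: the simple Erdős–Szekeres recurrence only gives R(3, 8) ≤ 31; the tight bound R(3, 8) ≤ 28 requires a sharper case analysis (or computer search) of 2-colourings of K_{28}.
Hence R(3, 8) = 28.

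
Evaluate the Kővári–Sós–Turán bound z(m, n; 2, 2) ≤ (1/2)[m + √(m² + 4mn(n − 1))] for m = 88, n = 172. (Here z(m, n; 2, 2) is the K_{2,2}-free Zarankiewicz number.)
z(88, 172; 2, 2) ≤ (1/2)[88 + √(88² + 4·88·172·171)] = (1/2)[88 + √10360768] = 1653.4073

Kővári–Sós–Turán: let r_1, ..., r_88 be the row sums and z = Σ r_i the total number of 1s. Each pair of columns can share at most one row with both entries 1 (else a 2×2 all-ones block appears), so Σ_i C(r_i, 2) ≤ C(172, 2) = 14706. By convexity Σ_i C(r_i, 2) ≥ 88·C(z/88, 2) = z(z − 88)/(2·88), giving z² − 88z − 88·172·171 ≤ 0 and hence z ≤ (1/2)[88 + √(7744 + 4·2588256)] = (1/2)[88 + √10360768] ≈ (1/2)(88 + 3218.8147) = 1653.4073.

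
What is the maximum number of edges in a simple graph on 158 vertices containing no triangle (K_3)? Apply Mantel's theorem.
ex(158, K_3) = ⌊158^2/4⌋ = 6241

Mantel (1907): a triangle-free graph on n vertices has at most ⌊n^2/4⌋ edges, with equality for the complete bipartite graph K_{⌊n/2⌋, ⌈n/2⌉}. For n = 158: ⌊158^2/4⌋ = ⌊24964/4⌋ = 6241. The extremal graph is K_{79, 79}, which has 79·79 = 6241 edges.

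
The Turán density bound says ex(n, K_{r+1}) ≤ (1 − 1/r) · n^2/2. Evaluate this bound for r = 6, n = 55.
Turán density bound = (5/6) · 55^2/2 = 15125/12 ≈ 1260.4167

Turán's theorem: ex(n, K_{r+1}) is achieved by the complete r-partite Turán graph T(n, r) with parts as balanced as possible, and is at most (1 − 1/r) · n^2/2. For r = 6, n = 55: the density bound is (5/6) · 3025/2 = 15125/12 ≈ 1260.4167. The integer-valued extremum is e(T(55, 6)) = 1260, which is strictly less than the density bound 15125/12 since 6 ∤ 55 (the parts of T(55, 6) cannot all be equal).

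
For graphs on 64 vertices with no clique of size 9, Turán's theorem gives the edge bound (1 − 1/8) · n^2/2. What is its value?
Turán density bound = (7/8) · 64^2/2 = 1792

Turán's theorem: ex(n, K_{r+1}) is achieved by the complete r-partite Turán graph T(n, r) with parts as balanced as possible, and is at most (1 − 1/r) · n^2/2. For r = 8, n = 64: the density bound is (7/8) · 4096/2 = 1792. Since 8 ∣ 64, the Turán graph T(64, 8) has parts of equal size 8, and its edge count e(T(64, 8)) = 1792 attains the density bound exactly.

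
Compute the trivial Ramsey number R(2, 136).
R(2, 136) = 136

R(2, k) = k for all k ≥ 2: in a 2-colouring of K_k, either some edge is red (a red K_2) or all edges are blue (a blue K_k). And K_{135} coloured all-blue has no blue K_136, so R(2, 136) > 135. Hence R(2, 136) = 136.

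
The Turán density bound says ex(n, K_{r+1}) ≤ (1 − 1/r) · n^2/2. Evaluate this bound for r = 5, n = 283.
Turán density bound = (4/5) · 283^2/2 = 160178/5 ≈ 32035.6

Turán's theorem: ex(n, K_{r+1}) is achieved by the complete r-partite Turán graph T(n, r) with parts as balanced as possible, and is at most (1 − 1/r) · n^2/2. For r = 5, n = 283: the density bound is (4/5) · 80089/2 = 160178/5 ≈ 32035.6. The integer-valued extremum is e(T(283, 5)) = 32035, which is strictly less than the density bound 160178/5 since 5 ∤ 283 (the parts of T(283, 5) cannot all be equal).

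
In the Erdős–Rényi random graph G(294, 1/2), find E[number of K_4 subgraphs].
E[# K_4] = C(294, 4) · (1/2)^C(4, 2) = 304985751 / 2^6 = 4765402.359375

For each 4-subset S of vertices (there are C(294, 4) = 304985751 such S), let X_S = 1 if S induces a K_4 (all C(4, 2) = 6 edges present). Then P(X_S = 1) = (1/2)^6 = 1/64. By linearity of expectation, E[# K_4] = C(294, 4) · (1/2)^6 = 304985751 / 64 = 4765402.359375.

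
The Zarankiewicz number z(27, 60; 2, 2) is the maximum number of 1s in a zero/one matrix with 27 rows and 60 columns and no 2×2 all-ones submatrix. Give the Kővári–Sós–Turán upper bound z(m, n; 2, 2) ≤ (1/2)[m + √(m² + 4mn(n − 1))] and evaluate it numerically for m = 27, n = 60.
z(27, 60; 2, 2) ≤ (1/2)[27 + √(27² + 4·27·60·59)] = (1/2)[27 + √383049] = 322.9548

Kővári–Sós–Turán: let r_1, ..., r_27 be the row sums and z = Σ r_i the total number of 1s. Each pair of columns can share at most one row with both entries 1 (else a 2×2 all-ones block appears), so Σ_i C(r_i, 2) ≤ C(60, 2) = 1770. By convexity Σ_i C(r_i, 2) ≥ 27·C(z/27, 2) = z(z − 27)/(2·27), giving z² − 27z − 27·60·59 ≤ 0 and hence z ≤ (1/2)[27 + √(729 + 4·95580)] = (1/2)[27 + √383049] ≈ (1/2)(27 + 618.9095) = 322.9548.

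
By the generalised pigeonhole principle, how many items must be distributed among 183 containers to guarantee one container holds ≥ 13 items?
n = (13 − 1)·183 + 1 = 2197

By the generalised pigeonhole principle, to guarantee some box contains ≥ r objects we need more than (r − 1) · k objects total. Threshold: n = (r − 1) · k + 1. With r = 13 and k = 183: n = 12 · 183 + 1 = 2196 + 1 = 2197. For n = 2196 = 12 · 183, we can put exactly 12 objects in every box, avoiding 13 in any single one — so 2197 is tight.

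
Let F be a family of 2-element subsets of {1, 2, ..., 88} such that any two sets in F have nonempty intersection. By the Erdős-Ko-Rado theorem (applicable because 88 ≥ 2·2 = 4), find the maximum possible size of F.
max |F| = C(87, 1) = 87

The Erdős-Ko-Rado theorem states: for n ≥ 2k, an intersecting family of k-subsets of an n-element set has size at most C(n − 1, k − 1), with equality for 'star' families {A ⊆ [n] : |A| = k, i ∈ A} (fix an element i). For n = 88, k = 2: C(87, 1) = 87.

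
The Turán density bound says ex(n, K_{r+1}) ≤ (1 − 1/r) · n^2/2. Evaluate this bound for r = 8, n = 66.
Turán density bound = (7/8) · 66^2/2 = 7623/4 ≈ 1905.75

Turán's theorem: ex(n, K_{r+1}) is achieved by the complete r-partite Turán graph T(n, r) with parts as balanced as possible, and is at most (1 − 1/r) · n^2/2. For r = 8, n = 66: the density bound is (7/8) · 4356/2 = 7623/4 ≈ 1905.75. The integer-valued extremum is e(T(66, 8)) = 1905, which is strictly less than the density bound 7623/4 since 8 ∤ 66 (the parts of T(66, 8) cannot all be equal).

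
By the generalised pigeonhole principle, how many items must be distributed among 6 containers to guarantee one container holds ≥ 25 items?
n = (25 − 1)·6 + 1 = 145

By the generalised pigeonhole principle, to guarantee some box contains ≥ r objects we need more than (r − 1) · k objects total. Threshold: n = (r − 1) · k + 1. With r = 25 and k = 6: n = 24 · 6 + 1 = 144 + 1 = 145. For n = 144 = 24 · 6, we can put exactly 24 objects in every box, avoiding 25 in any single one — so 145 is tight.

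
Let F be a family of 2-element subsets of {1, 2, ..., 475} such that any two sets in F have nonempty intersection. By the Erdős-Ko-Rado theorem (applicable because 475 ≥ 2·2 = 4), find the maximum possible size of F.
max |F| = C(474, 1) = 474

The Erdős-Ko-Rado theorem states: for n ≥ 2k, an intersecting family of k-subsets of an n-element set has size at most C(n − 1, k − 1), with equality for 'star' families {A ⊆ [n] : |A| = k, i ∈ A} (fix an element i). For n = 475, k = 2: C(474, 1) = 474.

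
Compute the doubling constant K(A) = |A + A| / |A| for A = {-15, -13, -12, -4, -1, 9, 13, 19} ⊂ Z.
K = |A + A| / |A| = 33/8

Enumerate A + A = {a + b : a, b ∈ A}. With |A| = 8, there are |A|^2 = 64 ordered sum pairs; collecting distinct values, A + A = {-30, -28, -27, -26, -25, -24, -19, -17, -16, -14, -13, -8, -6, -5, -4, -3, -2, 0, 1, 4, 5, 6, 7, 8, 9, 12, 15, 18, 22, 26, 28, 32, 38}, so |A + A| = 33. Thus K = 33/8. For comparison, the minimum possible |A + A| over all 8-element sets is 2·8 − 1 = 15 (so min K = 15/8), attained only by arithmetic progressions.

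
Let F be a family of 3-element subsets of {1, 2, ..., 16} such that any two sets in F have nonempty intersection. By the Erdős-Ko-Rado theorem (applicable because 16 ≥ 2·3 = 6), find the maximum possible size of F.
max |F| = C(15, 2) = 105

The Erdős-Ko-Rado theorem states: for n ≥ 2k, an intersecting family of k-subsets of an n-element set has size at most C(n − 1, k − 1), with equality for 'star' families {A ⊆ [n] : |A| = k, i ∈ A} (fix an element i). For n = 16, k = 3: C(15, 2) = 105.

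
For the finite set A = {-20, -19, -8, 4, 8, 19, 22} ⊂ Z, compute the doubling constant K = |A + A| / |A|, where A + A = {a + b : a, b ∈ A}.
K = |A + A| / |A| = 26/7

Enumerate A + A = {a + b : a, b ∈ A}. With |A| = 7, there are |A|^2 = 49 ordered sum pairs; collecting distinct values, A + A = {-40, -39, -38, -28, -27, -16, -15, -12, -11, -4, -1, 0, 2, 3, 8, 11, 12, 14, 16, 23, 26, 27, 30, 38, 41, 44}, so |A + A| = 26. Thus K = 26/7. For comparison, the minimum possible |A + A| over all 7-element sets is 2·7 − 1 = 13 (so min K = 13/7), attained only by arithmetic progressions.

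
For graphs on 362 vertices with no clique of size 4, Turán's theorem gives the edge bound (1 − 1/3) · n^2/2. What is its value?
Turán density bound = (2/3) · 362^2/2 = 131044/3 ≈ 43681.3333

Turán's theorem: ex(n, K_{r+1}) is achieved by the complete r-partite Turán graph T(n, r) with parts as balanced as possible, and is at most (1 − 1/r) · n^2/2. For r = 3, n = 362: the density bound is (2/3) · 131044/2 = 131044/3 ≈ 43681.3333. The integer-valued extremum is e(T(362, 3)) = 43681, which is strictly less than the density bound 131044/3 since 3 ∤ 362 (the parts of T(362, 3) cannot all be equal).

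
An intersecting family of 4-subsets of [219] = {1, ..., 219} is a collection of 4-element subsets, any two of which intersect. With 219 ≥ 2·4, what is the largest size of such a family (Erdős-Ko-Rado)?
max |F| = C(218, 3) = 1703016

The Erdős-Ko-Rado theorem states: for n ≥ 2k, an intersecting family of k-subsets of an n-element set has size at most C(n − 1, k − 1), with equality for 'star' families {A ⊆ [n] : |A| = k, i ∈ A} (fix an element i). For n = 219, k = 4: C(218, 3) = 1703016.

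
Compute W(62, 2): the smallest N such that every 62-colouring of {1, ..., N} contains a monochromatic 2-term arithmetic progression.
W(62, 2) = 62 + 1 = 63

A 2-term AP is any pair of integers, so a monochromatic 2-AP exists iff some colour is used at least twice. With 62 colours, the colouring i ↦ i on {1, ..., 62} uses each colour once, avoiding any monochromatic pair, so W(62, 2) > 62. For {1, ..., 63}, pigeonhole forces two integers of the same colour, which form a monochromatic 2-AP. Hence W(62, 2) = 63.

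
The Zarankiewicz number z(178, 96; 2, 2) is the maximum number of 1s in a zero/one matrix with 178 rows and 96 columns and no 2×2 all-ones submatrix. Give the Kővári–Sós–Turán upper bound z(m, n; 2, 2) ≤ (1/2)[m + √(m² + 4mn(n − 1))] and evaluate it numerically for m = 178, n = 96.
z(178, 96; 2, 2) ≤ (1/2)[178 + √(178² + 4·178·96·95)] = (1/2)[178 + √6525124] = 1366.2161

Kővári–Sós–Turán: let r_1, ..., r_178 be the row sums and z = Σ r_i the total number of 1s. Each pair of columns can share at most one row with both entries 1 (else a 2×2 all-ones block appears), so Σ_i C(r_i, 2) ≤ C(96, 2) = 4560. By convexity Σ_i C(r_i, 2) ≥ 178·C(z/178, 2) = z(z − 178)/(2·178), giving z² − 178z − 178·96·95 ≤ 0 and hence z ≤ (1/2)[178 + √(31684 + 4·1623360)] = (1/2)[178 + √6525124] ≈ (1/2)(178 + 2554.4322) = 1366.2161.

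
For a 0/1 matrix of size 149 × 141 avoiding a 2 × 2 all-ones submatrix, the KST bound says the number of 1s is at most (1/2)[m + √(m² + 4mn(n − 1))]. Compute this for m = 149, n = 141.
z(149, 141; 2, 2) ≤ (1/2)[149 + √(149² + 4·149·141·140)] = (1/2)[149 + √11787241] = 1791.1276

Kővári–Sós–Turán: let r_1, ..., r_149 be the row sums and z = Σ r_i the total number of 1s. Each pair of columns can share at most one row with both entries 1 (else a 2×2 all-ones block appears), so Σ_i C(r_i, 2) ≤ C(141, 2) = 9870. By convexity Σ_i C(r_i, 2) ≥ 149·C(z/149, 2) = z(z − 149)/(2·149), giving z² − 149z − 149·141·140 ≤ 0 and hence z ≤ (1/2)[149 + √(22201 + 4·2941260)] = (1/2)[149 + √11787241] ≈ (1/2)(149 + 3433.2552) = 1791.1276.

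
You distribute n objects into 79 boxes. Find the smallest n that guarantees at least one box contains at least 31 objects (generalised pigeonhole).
n = (31 − 1)·79 + 1 = 2371

By the generalised pigeonhole principle, to guarantee some box contains ≥ r objects we need more than (r − 1) · k objects total. Threshold: n = (r − 1) · k + 1. With r = 31 and k = 79: n = 30 · 79 + 1 = 2370 + 1 = 2371. For n = 2370 = 30 · 79, we can put exactly 30 objects in every box, avoiding 31 in any single one — so 2371 is tight.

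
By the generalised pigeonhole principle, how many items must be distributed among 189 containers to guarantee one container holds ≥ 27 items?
n = (27 − 1)·189 + 1 = 4915

By the generalised pigeonhole principle, to guarantee some box contains ≥ r objects we need more than (r − 1) · k objects total. Threshold: n = (r − 1) · k + 1. With r = 27 and k = 189: n = 26 · 189 + 1 = 4914 + 1 = 4915. For n = 4914 = 26 · 189, we can put exactly 26 objects in every box, avoiding 27 in any single one — so 4915 is tight.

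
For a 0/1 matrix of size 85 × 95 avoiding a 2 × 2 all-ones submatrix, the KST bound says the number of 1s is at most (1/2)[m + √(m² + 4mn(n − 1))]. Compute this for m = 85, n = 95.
z(85, 95; 2, 2) ≤ (1/2)[85 + √(85² + 4·85·95·94)] = (1/2)[85 + √3043425] = 914.7707

Kővári–Sós–Turán: let r_1, ..., r_85 be the row sums and z = Σ r_i the total number of 1s. Each pair of columns can share at most one row with both entries 1 (else a 2×2 all-ones block appears), so Σ_i C(r_i, 2) ≤ C(95, 2) = 4465. By convexity Σ_i C(r_i, 2) ≥ 85·C(z/85, 2) = z(z − 85)/(2·85), giving z² − 85z − 85·95·94 ≤ 0 and hence z ≤ (1/2)[85 + √(7225 + 4·759050)] = (1/2)[85 + √3043425] ≈ (1/2)(85 + 1744.5415) = 914.7707.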